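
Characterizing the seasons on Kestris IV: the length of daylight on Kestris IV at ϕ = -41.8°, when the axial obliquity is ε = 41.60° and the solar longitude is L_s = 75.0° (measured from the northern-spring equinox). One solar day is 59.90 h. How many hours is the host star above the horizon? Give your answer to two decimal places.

Solar declination: sin δ = sin ε · sin L_s = sin 41.60° × sin 75.0° = 0.64130, so δ = +39.889°.
cos h₀ = −tan ϕ · tan δ = −tan(-41.8°) × tan(+39.889°) = 0.7473, so h₀ = 0.7268 rad = 41.64°.
Daylight = 2h₀/(2π) × 59.90 h = (0.7268/π) × 59.90 = 13.86 h.

13.86 h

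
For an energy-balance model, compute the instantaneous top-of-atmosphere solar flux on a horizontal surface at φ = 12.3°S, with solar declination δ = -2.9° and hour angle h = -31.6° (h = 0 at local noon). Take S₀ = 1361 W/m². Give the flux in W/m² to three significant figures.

1.15e+03 W/m²

cos θ_z = sin φ sin δ + cos φ cos δ cos h = 0.010778 + 0.831110 = 0.841888.
Flux = S₀ · cos θ_z = 1361 × 0.841888 = 1146 W/m².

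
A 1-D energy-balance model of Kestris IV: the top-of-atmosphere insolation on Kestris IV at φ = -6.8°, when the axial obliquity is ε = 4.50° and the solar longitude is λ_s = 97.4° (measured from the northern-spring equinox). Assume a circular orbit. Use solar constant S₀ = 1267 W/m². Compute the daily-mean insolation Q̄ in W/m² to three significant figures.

Solar declination: sin δ = sin ε · sin λ_s = sin 4.50° × sin 97.4° = 0.07781, so δ = +4.462°.
cos H₀ = −tan(-6.8°) tan(+4.462°) = 0.0093, H₀ = 1.5615 rad.
Bracket: H₀ sin φ sin δ + cos φ cos δ sin H₀ = 1.5615×-0.11840×0.07781 + 0.99297×0.99697×0.99996 = -0.014386 + 0.989922 = 0.975536.
Q̄ = (S₀/π) × [bracket] = (1267/π) × 0.975536 = 393.4 W/m².

Q̄ ≈ 393 W/m²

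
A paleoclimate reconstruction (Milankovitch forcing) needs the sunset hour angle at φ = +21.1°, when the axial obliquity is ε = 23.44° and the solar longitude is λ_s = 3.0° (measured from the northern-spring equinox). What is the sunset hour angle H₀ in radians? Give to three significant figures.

H₀ = 1.58 rad

Solar declination: sin δ = sin ε · sin λ_s = sin 23.44° × sin 3.0° = 0.02082, so δ = +1.193°.
cos H₀ = −tan φ · tan δ = −tan(+21.1°) × tan(+1.193°) = -0.0080, so H₀ = 1.5788 rad = 90.46°.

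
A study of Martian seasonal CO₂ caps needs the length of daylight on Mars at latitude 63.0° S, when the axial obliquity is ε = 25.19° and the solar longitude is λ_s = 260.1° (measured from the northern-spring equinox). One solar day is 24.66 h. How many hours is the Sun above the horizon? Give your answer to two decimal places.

Solar declination: sin δ = sin ε · sin λ_s = sin 25.19° × sin 260.1° = -0.41928, so δ = -24.789°.
cos H₀ = −tan φ · tan δ = −tan(-63.0°) × tan(-24.789°) = -0.9064, so H₀ = 2.7055 rad = 155.01°.
Daylight = 2H₀/(2π) × 24.66 h = (2.7055/π) × 24.66 = 21.24 h.

21.24 h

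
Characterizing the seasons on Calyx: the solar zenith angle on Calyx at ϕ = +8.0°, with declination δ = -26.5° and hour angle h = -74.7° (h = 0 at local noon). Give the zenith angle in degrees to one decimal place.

cos θ_z = sin ϕ sin δ + cos ϕ cos δ cos h = -0.062099 + 0.233851 = 0.171752.
θ_z = arccos(0.171752) = 80.1°.

θ_z = 80.1°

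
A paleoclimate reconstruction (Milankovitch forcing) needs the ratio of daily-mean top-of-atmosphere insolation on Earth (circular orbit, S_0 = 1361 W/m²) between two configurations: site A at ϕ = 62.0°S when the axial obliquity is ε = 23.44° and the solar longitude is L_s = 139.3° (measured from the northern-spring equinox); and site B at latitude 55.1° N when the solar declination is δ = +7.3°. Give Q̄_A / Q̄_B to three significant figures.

— Configuration A (ϕ=-62.0°):
Solar declination: sin δ = sin ε · sin L_s = sin 23.44° × sin 139.3° = 0.25940, so δ = +15.034°.
cos h₀ = −tan(-62.0°) tan(+15.034°) = 0.5051, h₀ = 1.0412 rad.
Bracket: h₀ sin ϕ sin δ + cos ϕ cos δ sin h₀ = 1.0412×-0.88295×0.25940 + 0.46947×0.96577×0.86303 = -0.238474 + 0.391298 = 0.152824.
Q̄ = (S_0/π) × [bracket] = (1361/π) × 0.152824 = 66.206 W/m².
— Configuration B (ϕ=+55.1°):
cos h₀ = −tan(+55.1°) tan(+7.300°) = -0.1836, h₀ = 1.7555 rad.
Bracket: h₀ sin ϕ sin δ + cos ϕ cos δ sin h₀ = 1.7555×0.82015×0.12706 + 0.57215×0.99189×0.98300 = 0.182938 + 0.557862 = 0.740800.
Q̄ = (S_0/π) × [bracket] = (1361/π) × 0.740800 = 320.93 W/m².
Ratio Q̄_A / Q̄_B = 66.206 / 320.93 = 0.2063.

Q̄_A / Q̄_B ≈ 0.206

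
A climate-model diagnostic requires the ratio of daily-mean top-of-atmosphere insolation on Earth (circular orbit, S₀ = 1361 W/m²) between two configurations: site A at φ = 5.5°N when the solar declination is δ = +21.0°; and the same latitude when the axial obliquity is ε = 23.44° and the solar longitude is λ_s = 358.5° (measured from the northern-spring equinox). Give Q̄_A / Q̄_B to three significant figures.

Q̄_A / Q̄_B ≈ 0.990

— Configuration A (φ=+5.5°):
cos H₀ = −tan(+5.5°) tan(+21.000°) = -0.0370, H₀ = 1.6078 rad.
Bracket: H₀ sin φ sin δ + cos φ cos δ sin H₀ = 1.6078×0.09585×0.35837 + 0.99540×0.93358×0.99932 = 0.055228 + 0.928654 = 0.983882.
Q̄ = (S₀/π) × [bracket] = (1361/π) × 0.983882 = 426.24 W/m².
— Configuration B (φ=+5.5°):
Solar declination: sin δ = sin ε · sin λ_s = sin 23.44° × sin 358.5° = -0.01041, so δ = -0.597°.
cos H₀ = −tan(+5.5°) tan(-0.597°) = 0.0010, H₀ = 1.5698 rad.
Bracket: H₀ sin φ sin δ + cos φ cos δ sin H₀ = 1.5698×0.09585×-0.01041 + 0.99540×0.99995×1.00000 = -0.001566 + 0.995350 = 0.993784.
Q̄ = (S₀/π) × [bracket] = (1361/π) × 0.993784 = 430.53 W/m².
Ratio Q̄_A / Q̄_B = 426.24 / 430.53 = 0.9900.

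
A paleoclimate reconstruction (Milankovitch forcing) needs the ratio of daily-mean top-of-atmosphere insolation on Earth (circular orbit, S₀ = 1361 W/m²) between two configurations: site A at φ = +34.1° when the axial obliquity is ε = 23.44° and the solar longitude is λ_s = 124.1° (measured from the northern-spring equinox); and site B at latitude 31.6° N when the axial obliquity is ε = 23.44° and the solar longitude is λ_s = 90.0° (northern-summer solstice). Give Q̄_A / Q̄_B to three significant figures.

— Configuration A (φ=+34.1°):
Solar declination: sin δ = sin ε · sin λ_s = sin 23.44° × sin 124.1° = 0.32939, so δ = +19.232°.
cos H₀ = −tan(+34.1°) tan(+19.232°) = -0.2362, H₀ = 1.8092 rad.
Bracket: H₀ sin φ sin δ + cos φ cos δ sin H₀ = 1.8092×0.56064×0.32939 + 0.82806×0.94419×0.97171 = 0.334104 + 0.759728 = 1.093832.
Q̄ = (S₀/π) × [bracket] = (1361/π) × 1.093832 = 473.87 W/m².
— Configuration B (φ=+31.6°):
Solar declination: sin δ = sin ε · sin λ_s = sin 23.44° × sin 90.0° = 0.39779, so δ = +23.440°.
cos H₀ = −tan(+31.6°) tan(+23.440°) = -0.2667, H₀ = 1.8408 rad.
Bracket: H₀ sin φ sin δ + cos φ cos δ sin H₀ = 1.8408×0.52399×0.39779 + 0.85173×0.91748×0.96377 = 0.383693 + 0.753133 = 1.136826.
Q̄ = (S₀/π) × [bracket] = (1361/π) × 1.136826 = 492.50 W/m².
Ratio Q̄_A / Q̄_B = 473.87 / 492.50 = 0.9622.

Q̄_A / Q̄_B ≈ 0.962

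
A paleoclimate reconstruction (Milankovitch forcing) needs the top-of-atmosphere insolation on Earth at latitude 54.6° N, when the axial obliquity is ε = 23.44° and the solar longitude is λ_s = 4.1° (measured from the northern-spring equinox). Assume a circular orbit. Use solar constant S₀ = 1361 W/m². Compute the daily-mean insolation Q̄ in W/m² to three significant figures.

Solar declination: sin δ = sin ε · sin λ_s = sin 23.44° × sin 4.1° = 0.02844, so δ = +1.630°.
cos H₀ = −tan(+54.6°) tan(+1.630°) = -0.0400, H₀ = 1.6108 rad.
Bracket: H₀ sin φ sin δ + cos φ cos δ sin H₀ = 1.6108×0.81513×0.02844 + 0.57928×0.99960×0.99920 = 0.037342 + 0.578585 = 0.615927.
Q̄ = (S₀/π) × [bracket] = (1361/π) × 0.615927 = 266.8 W/m².

Q̄ ≈ 267 W/m²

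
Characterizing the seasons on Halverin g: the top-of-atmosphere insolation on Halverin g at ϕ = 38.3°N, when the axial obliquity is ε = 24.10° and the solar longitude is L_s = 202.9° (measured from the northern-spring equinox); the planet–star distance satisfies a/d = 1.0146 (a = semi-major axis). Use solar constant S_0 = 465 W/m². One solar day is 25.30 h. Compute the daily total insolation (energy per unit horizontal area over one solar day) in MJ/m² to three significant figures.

Solar declination: sin δ = sin ε · sin L_s = sin 24.10° × sin 202.9° = -0.15889, so δ = -9.143°.
cos h₀ = −tan(+38.3°) tan(-9.143°) = 0.1271, h₀ = 1.4434 rad.
Bracket: h₀ sin ϕ sin δ + cos ϕ cos δ sin h₀ = 1.4434×0.61978×-0.15889 + 0.78478×0.98730×0.99189 = -0.142141 + 0.768530 = 0.626389.
Inverse-square distance factor (a/d)² = 1.0146² = 1.029413.
Q̄ = (S_0/π) × 1.029413 × [bracket] = (465/π) × 1.029413 × 0.626389 = 95.441 W/m².
Daily total = Q̄ × 25.30 h × 3600 s/h = 95.441 × 25.30 × 3600 / 10⁶ = 8.693 MJ/m².

8.69 MJ/m²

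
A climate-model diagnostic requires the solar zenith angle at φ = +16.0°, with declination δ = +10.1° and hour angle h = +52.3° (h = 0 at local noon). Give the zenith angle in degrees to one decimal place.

θ_z = 51.2°

cos θ_z = sin φ sin δ + cos φ cos δ cos h = 0.048338 + 0.578728 = 0.627066.
θ_z = arccos(0.627066) = 51.2°.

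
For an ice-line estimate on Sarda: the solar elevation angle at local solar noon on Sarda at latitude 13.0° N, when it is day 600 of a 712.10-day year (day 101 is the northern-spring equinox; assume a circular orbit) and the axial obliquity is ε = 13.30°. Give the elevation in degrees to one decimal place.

Solar longitude: λ_s = 360° × (600 − 101)/712.10 = 252.268°.
sin δ = sin 13.30° × sin 252.268° = -0.21912, so δ = -12.657°.
At local noon the hour angle is zero, so the zenith angle equals |φ − δ| = |+13.0° − (-12.657°)| = 25.657°.
Elevation = 90° − 25.657° = 64.3°.

64.3°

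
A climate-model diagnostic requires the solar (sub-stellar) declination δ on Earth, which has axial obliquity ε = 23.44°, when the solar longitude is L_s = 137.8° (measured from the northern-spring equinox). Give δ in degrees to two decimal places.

δ = +15.50°

sin δ = sin ε · sin L_s = sin 23.44° × sin 137.8° = 0.267203.
δ = arcsin(0.267203) = +15.50°.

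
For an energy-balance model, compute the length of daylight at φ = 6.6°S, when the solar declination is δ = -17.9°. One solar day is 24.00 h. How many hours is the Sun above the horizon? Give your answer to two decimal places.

cos H₀ = −tan φ · tan δ = −tan(-6.6°) × tan(-17.900°) = -0.0374, so H₀ = 1.6082 rad = 92.14°.
Daylight = 2H₀/(2π) × 24.00 h = (1.6082/π) × 24.00 = 12.29 h.

12.29 h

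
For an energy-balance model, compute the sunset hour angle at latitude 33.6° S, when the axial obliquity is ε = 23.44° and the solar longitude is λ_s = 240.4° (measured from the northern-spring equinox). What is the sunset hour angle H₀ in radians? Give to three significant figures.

Solar declination: sin δ = sin ε · sin λ_s = sin 23.44° × sin 240.4° = -0.34588, so δ = -20.235°.
cos H₀ = −tan φ · tan δ = −tan(-33.6°) × tan(-20.235°) = -0.2449, so H₀ = 1.8182 rad = 104.18°.

H₀ = 1.82 rad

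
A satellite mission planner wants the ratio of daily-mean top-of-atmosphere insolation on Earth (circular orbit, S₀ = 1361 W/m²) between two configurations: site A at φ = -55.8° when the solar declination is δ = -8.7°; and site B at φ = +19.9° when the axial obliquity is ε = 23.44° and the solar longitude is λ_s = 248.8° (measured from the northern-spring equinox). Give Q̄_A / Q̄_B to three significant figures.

— Configuration A (φ=-55.8°):
cos H₀ = −tan(-55.8°) tan(-8.700°) = -0.2252, H₀ = 1.7979 rad.
Bracket: H₀ sin φ sin δ + cos φ cos δ sin H₀ = 1.7979×-0.82708×-0.15126 + 0.56208×0.98849×0.97432 = 0.224925 + 0.541342 = 0.766267.
Q̄ = (S₀/π) × [bracket] = (1361/π) × 0.766267 = 331.96 W/m².
— Configuration B (φ=+19.9°):
Solar declination: sin δ = sin ε · sin λ_s = sin 23.44° × sin 248.8° = -0.37087, so δ = -21.769°.
cos H₀ = −tan(+19.9°) tan(-21.769°) = 0.1446, H₀ = 1.4257 rad.
Bracket: H₀ sin φ sin δ + cos φ cos δ sin H₀ = 1.4257×0.34038×-0.37087 + 0.94029×0.92869×0.98950 = -0.179976 + 0.864069 = 0.684093.
Q̄ = (S₀/π) × [bracket] = (1361/π) × 0.684093 = 296.36 W/m².
Ratio Q̄_A / Q̄_B = 331.96 / 296.36 = 1.120.

Q̄_A / Q̄_B ≈ 1.12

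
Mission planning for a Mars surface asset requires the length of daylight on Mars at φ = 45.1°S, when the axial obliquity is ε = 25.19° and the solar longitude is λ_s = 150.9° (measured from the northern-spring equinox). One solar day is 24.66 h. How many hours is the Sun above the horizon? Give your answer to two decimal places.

Solar declination: sin δ = sin ε · sin λ_s = sin 25.19° × sin 150.9° = 0.20699, so δ = +11.946°.
cos H₀ = −tan φ · tan δ = −tan(-45.1°) × tan(+11.946°) = 0.2123, so H₀ = 1.3569 rad = 77.74°.
Daylight = 2H₀/(2π) × 24.66 h = (1.3569/π) × 24.66 = 10.65 h.

10.65 h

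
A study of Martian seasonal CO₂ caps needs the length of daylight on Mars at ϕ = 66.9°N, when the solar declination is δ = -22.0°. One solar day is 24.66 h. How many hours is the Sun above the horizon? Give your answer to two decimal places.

cos h₀ = −tan ϕ · tan δ = −tan(+66.9°) × tan(-22.000°) = 0.9472, so h₀ = 0.3263 rad = 18.70°.
Daylight = 2h₀/(2π) × 24.66 h = (0.3263/π) × 24.66 = 2.56 h.

2.56 h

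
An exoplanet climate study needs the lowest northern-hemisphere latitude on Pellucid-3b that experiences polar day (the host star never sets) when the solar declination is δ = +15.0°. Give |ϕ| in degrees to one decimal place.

Polar day requires cos h₀ = −tan ϕ tan δ ≤ −1, i.e. tan ϕ tan δ ≥ 1.
The boundary is |tan ϕ| · |tan δ| = 1, so |ϕ| = 90° − |δ| = 90° − 15.0° = 75.0° in the northern hemisphere.

|ϕ| = 75.0°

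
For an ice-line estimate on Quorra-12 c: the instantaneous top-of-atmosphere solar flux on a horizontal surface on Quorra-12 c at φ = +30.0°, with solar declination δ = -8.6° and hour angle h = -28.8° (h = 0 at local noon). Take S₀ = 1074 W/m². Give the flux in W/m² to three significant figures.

726 W/m²

cos θ_z = sin φ sin δ + cos φ cos δ cos h = -0.074768 + 0.750371 = 0.675603.
Flux = S₀ · cos θ_z = 1074 × 0.675603 = 725.6 W/m².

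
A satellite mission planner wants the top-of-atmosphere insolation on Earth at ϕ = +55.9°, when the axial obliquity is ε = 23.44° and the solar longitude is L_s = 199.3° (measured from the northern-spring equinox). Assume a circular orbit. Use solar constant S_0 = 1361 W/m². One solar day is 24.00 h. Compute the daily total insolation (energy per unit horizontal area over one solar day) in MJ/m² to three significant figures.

Solar declination: sin δ = sin ε · sin L_s = sin 23.44° × sin 199.3° = -0.13147, so δ = -7.555°.
cos h₀ = −tan(+55.9°) tan(-7.555°) = 0.1959, h₀ = 1.3736 rad.
Bracket: h₀ sin ϕ sin δ + cos ϕ cos δ sin h₀ = 1.3736×0.82806×-0.13147 + 0.56064×0.99132×0.98063 = -0.149537 + 0.545008 = 0.395471.
Q̄ = (S_0/π) × [bracket] = (1361/π) × 0.395471 = 171.33 W/m².
Daily total = Q̄ × 24.00 h × 3600 s/h = 171.33 × 24.00 × 3600 / 10⁶ = 14.80 MJ/m².

14.8 MJ/m²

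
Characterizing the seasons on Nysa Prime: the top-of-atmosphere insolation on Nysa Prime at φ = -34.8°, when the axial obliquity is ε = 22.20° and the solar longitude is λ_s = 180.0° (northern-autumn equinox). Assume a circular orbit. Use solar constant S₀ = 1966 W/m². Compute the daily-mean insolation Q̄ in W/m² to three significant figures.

Solar declination: sin δ = sin ε · sin λ_s = sin 22.20° × sin 180.0° = 0.00000, so δ = +0.000°.
cos H₀ = −tan(-34.8°) tan(+0.000°) = 0.0000, H₀ = 1.5708 rad.
Bracket: H₀ sin φ sin δ + cos φ cos δ sin H₀ = 1.5708×-0.57071×0.00000 + 0.82115×1.00000×1.00000 = -0.000000 + 0.821150 = 0.821150.
Q̄ = (S₀/π) × [bracket] = (1966/π) × 0.821150 = 513.9 W/m².

Q̄ ≈ 514 W/m²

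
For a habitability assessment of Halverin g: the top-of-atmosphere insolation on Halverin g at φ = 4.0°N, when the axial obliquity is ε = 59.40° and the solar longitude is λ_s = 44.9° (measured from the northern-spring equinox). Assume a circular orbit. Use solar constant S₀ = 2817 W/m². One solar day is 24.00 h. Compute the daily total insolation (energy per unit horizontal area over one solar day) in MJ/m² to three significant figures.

Solar declination: sin δ = sin ε · sin λ_s = sin 59.40° × sin 44.9° = 0.60757, so δ = +37.414°.
cos H₀ = −tan(+4.0°) tan(+37.414°) = -0.0535, H₀ = 1.6243 rad.
Bracket: H₀ sin φ sin δ + cos φ cos δ sin H₀ = 1.6243×0.06976×0.60757 + 0.99756×0.79426×0.99857 = 0.068844 + 0.791189 = 0.860033.
Q̄ = (S₀/π) × [bracket] = (2817/π) × 0.860033 = 771.17 W/m².
Daily total = Q̄ × 24.00 h × 3600 s/h = 771.17 × 24.00 × 3600 / 10⁶ = 66.63 MJ/m².

66.6 MJ/m²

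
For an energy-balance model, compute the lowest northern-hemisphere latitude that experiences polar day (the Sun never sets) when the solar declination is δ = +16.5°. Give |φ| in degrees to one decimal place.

Polar day requires cos H₀ = −tan φ tan δ ≤ −1, i.e. tan φ tan δ ≥ 1.
The boundary is |tan φ| · |tan δ| = 1, so |φ| = 90° − |δ| = 90° − 16.5° = 73.5° in the northern hemisphere.

|φ| = 73.5°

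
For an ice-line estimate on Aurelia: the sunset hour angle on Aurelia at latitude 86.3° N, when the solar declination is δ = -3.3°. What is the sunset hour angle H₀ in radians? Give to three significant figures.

H₀ = 0.470 rad

cos H₀ = −tan φ · tan δ = −tan(+86.3°) × tan(-3.300°) = 0.8916, so H₀ = 0.4698 rad = 26.92°.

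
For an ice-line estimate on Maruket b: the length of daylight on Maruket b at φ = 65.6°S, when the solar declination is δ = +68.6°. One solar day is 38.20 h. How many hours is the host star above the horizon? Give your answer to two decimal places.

0.00 h

cos H₀ = −tan φ · tan δ = 5.6252 ≥ 1, so the host star never rises (polar night) and H₀ = 0.
Daylight = 2H₀/(2π) × 38.20 h = (0.0000/π) × 38.20 = 0.00 h.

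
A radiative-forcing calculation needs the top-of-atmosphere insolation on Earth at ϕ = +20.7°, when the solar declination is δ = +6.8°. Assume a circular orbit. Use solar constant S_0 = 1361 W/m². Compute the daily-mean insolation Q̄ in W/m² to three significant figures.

cos h₀ = −tan(+20.7°) tan(+6.800°) = -0.0451, h₀ = 1.6159 rad.
Bracket: h₀ sin ϕ sin δ + cos ϕ cos δ sin h₀ = 1.6159×0.35347×0.11840 + 0.93544×0.99297×0.99898 = 0.067627 + 0.927916 = 0.995543.
Q̄ = (S_0/π) × [bracket] = (1361/π) × 0.995543 = 431.3 W/m².

Q̄ ≈ 431 W/m²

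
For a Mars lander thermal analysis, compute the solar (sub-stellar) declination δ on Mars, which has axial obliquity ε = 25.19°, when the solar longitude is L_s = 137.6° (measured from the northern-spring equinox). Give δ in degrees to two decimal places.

δ = +16.68°

sin δ = sin ε · sin L_s = sin 25.19° × sin 137.6° = 0.286998.
δ = arcsin(0.286998) = +16.68°.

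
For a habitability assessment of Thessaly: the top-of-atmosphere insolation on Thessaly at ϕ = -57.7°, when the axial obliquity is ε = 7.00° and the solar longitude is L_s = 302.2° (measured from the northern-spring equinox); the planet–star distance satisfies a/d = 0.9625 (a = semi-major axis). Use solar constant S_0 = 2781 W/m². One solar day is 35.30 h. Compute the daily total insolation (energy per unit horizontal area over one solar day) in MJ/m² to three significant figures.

Solar declination: sin δ = sin ε · sin L_s = sin 7.00° × sin 302.2° = -0.10313, so δ = -5.919°.
cos h₀ = −tan(-57.7°) tan(-5.919°) = -0.1640, h₀ = 1.7355 rad.
Bracket: h₀ sin ϕ sin δ + cos ϕ cos δ sin h₀ = 1.7355×-0.84526×-0.10313 + 0.53435×0.99467×0.98646 = 0.151286 + 0.524305 = 0.675591.
Inverse-square distance factor (a/d)² = 0.9625² = 0.926406.
Q̄ = (S_0/π) × 0.926406 × [bracket] = (2781/π) × 0.926406 × 0.675591 = 554.03 W/m².
Daily total = Q̄ × 35.30 h × 3600 s/h = 554.03 × 35.30 × 3600 / 10⁶ = 70.41 MJ/m².

70.4 MJ/m²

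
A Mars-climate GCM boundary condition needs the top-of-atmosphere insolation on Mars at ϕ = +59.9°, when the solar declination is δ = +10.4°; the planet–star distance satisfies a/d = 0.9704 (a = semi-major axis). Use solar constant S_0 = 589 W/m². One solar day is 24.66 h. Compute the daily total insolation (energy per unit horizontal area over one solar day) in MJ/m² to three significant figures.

12.0 MJ/m²

cos h₀ = −tan(+59.9°) tan(+10.400°) = -0.3166, h₀ = 1.8930 rad.
Bracket: h₀ sin ϕ sin δ + cos ϕ cos δ sin h₀ = 1.8930×0.86515×0.18052 + 0.50151×0.98357×0.94855 = 0.295643 + 0.467891 = 0.763534.
Inverse-square distance factor (a/d)² = 0.9704² = 0.941676.
Q̄ = (S_0/π) × 0.941676 × [bracket] = (589/π) × 0.941676 × 0.763534 = 134.80 W/m².
Daily total = Q̄ × 24.66 h × 3600 s/h = 134.80 × 24.66 × 3600 / 10⁶ = 11.97 MJ/m².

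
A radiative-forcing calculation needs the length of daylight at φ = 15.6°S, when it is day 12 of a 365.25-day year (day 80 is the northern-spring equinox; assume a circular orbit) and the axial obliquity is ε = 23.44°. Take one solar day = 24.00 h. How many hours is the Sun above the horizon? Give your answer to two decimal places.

12.84 h

Solar longitude: λ_s = 360° × (12 − 80)/365.25 = -67.023°, i.e. -67.023° + 360° = 292.977°.
sin δ = sin 23.44° × sin 292.977° = -0.36623, so δ = -21.483°.
cos H₀ = −tan φ · tan δ = −tan(-15.6°) × tan(-21.483°) = -0.1099, so H₀ = 1.6809 rad = 96.31°.
Daylight = 2H₀/(2π) × 24.00 h = (1.6809/π) × 24.00 = 12.84 h.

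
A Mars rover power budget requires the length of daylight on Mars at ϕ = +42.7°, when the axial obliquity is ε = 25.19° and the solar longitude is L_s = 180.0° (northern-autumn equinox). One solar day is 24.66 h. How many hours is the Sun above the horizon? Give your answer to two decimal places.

Solar declination: sin δ = sin ε · sin L_s = sin 25.19° × sin 180.0° = 0.00000, so δ = +0.000°.
cos h₀ = −tan ϕ · tan δ = −tan(+42.7°) × tan(+0.000°) = -0.0000, so h₀ = 1.5708 rad = 90.00°.
Daylight = 2h₀/(2π) × 24.66 h = (1.5708/π) × 24.66 = 12.33 h.

12.33 h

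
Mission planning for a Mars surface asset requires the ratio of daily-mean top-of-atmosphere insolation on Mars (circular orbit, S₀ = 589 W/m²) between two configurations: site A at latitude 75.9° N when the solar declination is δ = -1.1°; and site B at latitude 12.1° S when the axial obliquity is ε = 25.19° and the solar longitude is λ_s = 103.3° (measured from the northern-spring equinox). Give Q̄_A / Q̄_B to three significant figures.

— Configuration A (φ=+75.9°):
cos H₀ = −tan(+75.9°) tan(-1.100°) = 0.0764, H₀ = 1.4943 rad.
Bracket: H₀ sin φ sin δ + cos φ cos δ sin H₀ = 1.4943×0.96987×-0.01920 + 0.24362×0.99982×0.99707 = -0.027826 + 0.242862 = 0.215036.
Q̄ = (S₀/π) × [bracket] = (589/π) × 0.215036 = 40.316 W/m².
— Configuration B (φ=-12.1°):
Solar declination: sin δ = sin ε · sin λ_s = sin 25.19° × sin 103.3° = 0.41421, so δ = +24.469°.
cos H₀ = −tan(-12.1°) tan(+24.469°) = 0.0976, H₀ = 1.4731 rad.
Bracket: H₀ sin φ sin δ + cos φ cos δ sin H₀ = 1.4731×-0.20962×0.41421 + 0.97778×0.91018×0.99523 = -0.127904 + 0.885711 = 0.757807.
Q̄ = (S₀/π) × [bracket] = (589/π) × 0.757807 = 142.08 W/m².
Ratio Q̄_A / Q̄_B = 40.316 / 142.08 = 0.2838.

Q̄_A / Q̄_B ≈ 0.284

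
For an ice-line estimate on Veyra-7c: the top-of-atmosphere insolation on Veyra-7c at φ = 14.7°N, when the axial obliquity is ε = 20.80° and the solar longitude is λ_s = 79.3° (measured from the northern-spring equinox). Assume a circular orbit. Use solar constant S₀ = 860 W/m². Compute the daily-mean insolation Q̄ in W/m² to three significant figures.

Solar declination: sin δ = sin ε · sin λ_s = sin 20.80° × sin 79.3° = 0.34893, so δ = +20.422°.
cos H₀ = −tan(+14.7°) tan(+20.422°) = -0.0977, H₀ = 1.6686 rad.
Bracket: H₀ sin φ sin δ + cos φ cos δ sin H₀ = 1.6686×0.25376×0.34893 + 0.96727×0.93715×0.99522 = 0.147745 + 0.902144 = 1.049889.
Q̄ = (S₀/π) × [bracket] = (860/π) × 1.049889 = 287.4 W/m².

Q̄ ≈ 287 W/m²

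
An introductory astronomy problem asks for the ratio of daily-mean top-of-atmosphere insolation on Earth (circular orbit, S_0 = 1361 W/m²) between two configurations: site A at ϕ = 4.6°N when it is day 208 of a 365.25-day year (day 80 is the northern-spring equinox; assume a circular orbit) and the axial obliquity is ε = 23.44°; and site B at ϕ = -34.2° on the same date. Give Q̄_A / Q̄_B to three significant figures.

— Configuration A (ϕ=+4.6°):
Solar longitude: L_s = 360° × (208 − 80)/365.25 = 126.160°.
sin δ = sin 23.44° × sin 126.160° = 0.32116, so δ = +18.733°.
cos h₀ = −tan(+4.6°) tan(+18.733°) = -0.0273, h₀ = 1.5981 rad.
Bracket: h₀ sin ϕ sin δ + cos ϕ cos δ sin h₀ = 1.5981×0.08020×0.32116 + 0.99678×0.94702×0.99963 = 0.041162 + 0.943621 = 0.984783.
Q̄ = (S_0/π) × [bracket] = (1361/π) × 0.984783 = 426.63 W/m².
— Configuration B (ϕ=-34.2°):
cos h₀ = −tan(-34.2°) tan(+18.733°) = 0.2305, h₀ = 1.3382 rad.
Bracket: h₀ sin ϕ sin δ + cos ϕ cos δ sin h₀ = 1.3382×-0.56208×0.32116 + 0.82708×0.94702×0.97308 = -0.241569 + 0.762176 = 0.520607.
Q̄ = (S_0/π) × [bracket] = (1361/π) × 0.520607 = 225.54 W/m².
Ratio Q̄_A / Q̄_B = 426.63 / 225.54 = 1.892.

Q̄_A / Q̄_B ≈ 1.89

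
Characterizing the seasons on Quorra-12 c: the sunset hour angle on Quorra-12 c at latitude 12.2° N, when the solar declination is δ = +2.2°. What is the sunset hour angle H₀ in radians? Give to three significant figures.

cos H₀ = −tan φ · tan δ = −tan(+12.2°) × tan(+2.200°) = -0.0083, so H₀ = 1.5791 rad = 90.48°.

H₀ = 1.58 rad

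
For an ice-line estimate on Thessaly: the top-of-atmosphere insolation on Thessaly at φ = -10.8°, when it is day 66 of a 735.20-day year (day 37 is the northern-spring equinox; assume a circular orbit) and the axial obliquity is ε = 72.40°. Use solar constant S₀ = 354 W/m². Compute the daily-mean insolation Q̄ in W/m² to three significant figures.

Solar longitude: λ_s = 360° × (66 − 37)/735.20 = 14.200°.
sin δ = sin 72.40° × sin 14.200° = 0.23383, so δ = +13.523°.
cos H₀ = −tan(-10.8°) tan(+13.523°) = 0.0459, H₀ = 1.5249 rad.
Bracket: H₀ sin φ sin δ + cos φ cos δ sin H₀ = 1.5249×-0.18738×0.23383 + 0.98229×0.97228×0.99895 = -0.066814 + 0.954058 = 0.887244.
Q̄ = (S₀/π) × [bracket] = (354/π) × 0.887244 = 99.98 W/m².

Q̄ ≈ 100 W/m²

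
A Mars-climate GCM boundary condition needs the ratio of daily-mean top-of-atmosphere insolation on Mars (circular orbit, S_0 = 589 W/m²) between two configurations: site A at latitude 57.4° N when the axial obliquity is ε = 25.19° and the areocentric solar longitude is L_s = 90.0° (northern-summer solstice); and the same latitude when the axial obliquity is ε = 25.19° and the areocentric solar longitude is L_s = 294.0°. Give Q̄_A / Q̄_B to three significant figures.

— Configuration A (ϕ=+57.4°):
sin δ = sin 25.19° × sin 90.0° = 0.42562, so δ = +25.190°.
cos h₀ = −tan(+57.4°) tan(+25.190°) = -0.7355, h₀ = 2.3972 rad.
Bracket: h₀ sin ϕ sin δ + cos ϕ cos δ sin h₀ = 2.3972×0.84245×0.42562 + 0.53877×0.90490×0.67756 = 0.859549 + 0.330333 = 1.189882.
Q̄ = (S_0/π) × [bracket] = (589/π) × 1.189882 = 223.08 W/m².
— Configuration B (ϕ=+57.4°):
sin δ = sin 25.19° × sin 294.0° = -0.38882, so δ = -22.881°.
cos h₀ = −tan(+57.4°) tan(-22.881°) = 0.6599, h₀ = 0.8501 rad.
Bracket: h₀ sin ϕ sin δ + cos ϕ cos δ sin h₀ = 0.8501×0.84245×-0.38882 + 0.53877×0.92131×0.75134 = -0.278460 + 0.372946 = 0.094486.
Q̄ = (S_0/π) × [bracket] = (589/π) × 0.094486 = 17.715 W/m².
Ratio Q̄_A / Q̄_B = 223.08 / 17.715 = 12.59.

Q̄_A / Q̄_B ≈ 12.6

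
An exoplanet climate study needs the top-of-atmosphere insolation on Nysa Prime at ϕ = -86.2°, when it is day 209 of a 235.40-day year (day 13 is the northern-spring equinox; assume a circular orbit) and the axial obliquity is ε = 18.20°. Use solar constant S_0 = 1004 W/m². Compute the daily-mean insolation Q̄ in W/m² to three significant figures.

Solar longitude: L_s = 360° × (209 − 13)/235.40 = 299.745°.
sin δ = sin 18.20° × sin 299.745° = -0.27118, so δ = -15.735°.
cos h₀ = −tan(-86.2°) tan(-15.735°) = -4.2418 ≤ −1 ⇒ polar day, h₀ = π.
Bracket: h₀ sin ϕ sin δ + cos ϕ cos δ sin h₀ = 3.1416×-0.99780×-0.27118 + 0.06627×0.96253×0.00000 = 0.850065 + 0.000000 = 0.850065.
Q̄ = (S_0/π) × [bracket] = (1004/π) × 0.850065 = 271.7 W/m².

Q̄ ≈ 272 W/m²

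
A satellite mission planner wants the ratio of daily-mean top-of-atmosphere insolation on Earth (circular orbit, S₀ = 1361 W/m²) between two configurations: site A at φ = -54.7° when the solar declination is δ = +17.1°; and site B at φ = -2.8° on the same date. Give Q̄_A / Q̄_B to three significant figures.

— Configuration A (φ=-54.7°):
cos H₀ = −tan(-54.7°) tan(+17.100°) = 0.4345, H₀ = 1.1213 rad.
Bracket: H₀ sin φ sin δ + cos φ cos δ sin H₀ = 1.1213×-0.81614×0.29404 + 0.57786×0.95579×0.90067 = -0.269087 + 0.497452 = 0.228365.
Q̄ = (S₀/π) × [bracket] = (1361/π) × 0.228365 = 98.932 W/m².
— Configuration B (φ=-2.8°):
cos H₀ = −tan(-2.8°) tan(+17.100°) = 0.0150, H₀ = 1.5557 rad.
Bracket: H₀ sin φ sin δ + cos φ cos δ sin H₀ = 1.5557×-0.04885×0.29404 + 0.99881×0.95579×0.99989 = -0.022346 + 0.954548 = 0.932202.
Q̄ = (S₀/π) × [bracket] = (1361/π) × 0.932202 = 403.85 W/m².
Ratio Q̄_A / Q̄_B = 98.932 / 403.85 = 0.2450.

Q̄_A / Q̄_B ≈ 0.245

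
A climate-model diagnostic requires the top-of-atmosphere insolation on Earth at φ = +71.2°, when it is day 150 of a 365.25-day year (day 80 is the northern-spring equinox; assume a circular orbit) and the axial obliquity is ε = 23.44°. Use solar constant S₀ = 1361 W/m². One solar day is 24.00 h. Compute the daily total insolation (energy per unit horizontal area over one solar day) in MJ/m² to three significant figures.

Solar longitude: λ_s = 360° × (150 − 80)/365.25 = 68.994°.
sin δ = sin 23.44° × sin 68.994° = 0.37135, so δ = +21.799°.
cos H₀ = −tan(+71.2°) tan(+21.799°) = -1.1749 ≤ −1 ⇒ polar day, H₀ = π.
Bracket: H₀ sin φ sin δ + cos φ cos δ sin H₀ = 3.1416×0.94665×0.37135 + 0.32227×0.92849×0.00000 = 1.104393 + 0.000000 = 1.104393.
Q̄ = (S₀/π) × [bracket] = (1361/π) × 1.104393 = 478.44 W/m².
Daily total = Q̄ × 24.00 h × 3600 s/h = 478.44 × 24.00 × 3600 / 10⁶ = 41.34 MJ/m².

41.3 MJ/m²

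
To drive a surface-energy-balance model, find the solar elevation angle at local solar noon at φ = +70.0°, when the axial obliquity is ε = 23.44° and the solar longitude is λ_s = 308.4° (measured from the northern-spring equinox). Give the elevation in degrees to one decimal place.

Solar declination: sin δ = sin ε · sin λ_s = sin 23.44° × sin 308.4° = -0.31174, so δ = -18.164°.
At local noon the hour angle is zero, so the zenith angle equals |φ − δ| = |+70.0° − (-18.164°)| = 88.164°.
Elevation = 90° − 88.164° = 1.8°.

1.8°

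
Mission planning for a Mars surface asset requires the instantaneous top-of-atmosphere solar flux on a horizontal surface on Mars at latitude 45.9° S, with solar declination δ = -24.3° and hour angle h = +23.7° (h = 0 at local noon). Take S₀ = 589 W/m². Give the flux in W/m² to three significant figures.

cos θ_z = sin φ sin δ + cos φ cos δ cos h = 0.295519 + 0.580766 = 0.876285.
Flux = S₀ · cos θ_z = 589 × 0.876285 = 516.1 W/m².

516 W/m²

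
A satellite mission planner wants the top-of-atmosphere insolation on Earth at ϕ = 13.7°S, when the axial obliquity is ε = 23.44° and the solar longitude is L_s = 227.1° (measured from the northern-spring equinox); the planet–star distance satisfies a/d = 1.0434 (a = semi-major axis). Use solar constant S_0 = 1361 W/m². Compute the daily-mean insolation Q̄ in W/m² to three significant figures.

Solar declination: sin δ = sin ε · sin L_s = sin 23.44° × sin 227.1° = -0.29140, so δ = -16.942°.
cos h₀ = −tan(-13.7°) tan(-16.942°) = -0.0743, h₀ = 1.6451 rad.
Bracket: h₀ sin ϕ sin δ + cos ϕ cos δ sin h₀ = 1.6451×-0.23684×-0.29140 + 0.97155×0.95660×0.99724 = 0.113537 + 0.926820 = 1.040357.
Inverse-square distance factor (a/d)² = 1.0434² = 1.088684.
Q̄ = (S_0/π) × 1.088684 × [bracket] = (1361/π) × 1.088684 × 1.040357 = 490.7 W/m².

Q̄ ≈ 491 W/m²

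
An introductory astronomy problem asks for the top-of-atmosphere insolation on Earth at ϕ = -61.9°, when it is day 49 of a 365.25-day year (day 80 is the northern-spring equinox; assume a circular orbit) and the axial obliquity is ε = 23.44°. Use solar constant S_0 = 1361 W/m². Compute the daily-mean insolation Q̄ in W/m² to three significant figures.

Solar longitude: L_s = 360° × (49 − 80)/365.25 = -30.554°, i.e. -30.554° + 360° = 329.446°.
sin δ = sin 23.44° × sin 329.446° = -0.20222, so δ = -11.667°.
cos h₀ = −tan(-61.9°) tan(-11.667°) = -0.3867, h₀ = 1.9679 rad.
Bracket: h₀ sin ϕ sin δ + cos ϕ cos δ sin h₀ = 1.9679×-0.88213×-0.20222 + 0.47101×0.97934×0.92220 = 0.351043 + 0.425391 = 0.776434.
Q̄ = (S_0/π) × [bracket] = (1361/π) × 0.776434 = 336.4 W/m².

Q̄ ≈ 336 W/m²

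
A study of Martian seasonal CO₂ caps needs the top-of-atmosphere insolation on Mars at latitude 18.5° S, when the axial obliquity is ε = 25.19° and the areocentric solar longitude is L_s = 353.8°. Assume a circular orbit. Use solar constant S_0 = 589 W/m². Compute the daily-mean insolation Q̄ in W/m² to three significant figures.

Q̄ ≈ 182 W/m²

sin δ = sin 25.19° × sin 353.8° = -0.04597, so δ = -2.635°.
cos h₀ = −tan(-18.5°) tan(-2.635°) = -0.0154, h₀ = 1.5862 rad.
Bracket: h₀ sin ϕ sin δ + cos ϕ cos δ sin h₀ = 1.5862×-0.31730×-0.04597 + 0.94832×0.99894×0.99988 = 0.023137 + 0.947201 = 0.970338.
Q̄ = (S_0/π) × [bracket] = (589/π) × 0.970338 = 181.9 W/m².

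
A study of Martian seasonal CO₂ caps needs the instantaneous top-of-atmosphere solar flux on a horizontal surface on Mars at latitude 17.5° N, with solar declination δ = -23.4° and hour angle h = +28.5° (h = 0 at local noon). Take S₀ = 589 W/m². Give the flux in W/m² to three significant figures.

cos θ_z = sin φ sin δ + cos φ cos δ cos h = -0.119425 + 0.769209 = 0.649784.
Flux = S₀ · cos θ_z = 589 × 0.649784 = 382.7 W/m².

383 W/m²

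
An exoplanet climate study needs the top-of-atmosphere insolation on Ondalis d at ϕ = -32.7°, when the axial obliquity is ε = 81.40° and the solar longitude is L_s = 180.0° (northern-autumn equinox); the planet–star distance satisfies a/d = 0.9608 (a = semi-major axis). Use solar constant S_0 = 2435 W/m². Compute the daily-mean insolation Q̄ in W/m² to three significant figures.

Q̄ ≈ 602 W/m²

Solar declination: sin δ = sin ε · sin L_s = sin 81.40° × sin 180.0° = 0.00000, so δ = +0.000°.
cos h₀ = −tan(-32.7°) tan(+0.000°) = 0.0000, h₀ = 1.5708 rad.
Bracket: h₀ sin ϕ sin δ + cos ϕ cos δ sin h₀ = 1.5708×-0.54024×0.00000 + 0.84151×1.00000×1.00000 = -0.000000 + 0.841510 = 0.841510.
Inverse-square distance factor (a/d)² = 0.9608² = 0.923137.
Q̄ = (S_0/π) × 0.923137 × [bracket] = (2435/π) × 0.923137 × 0.841510 = 602.1 W/m².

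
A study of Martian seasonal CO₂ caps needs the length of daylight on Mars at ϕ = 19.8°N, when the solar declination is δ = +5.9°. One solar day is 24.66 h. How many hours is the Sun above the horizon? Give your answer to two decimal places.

12.62 h

cos h₀ = −tan ϕ · tan δ = −tan(+19.8°) × tan(+5.900°) = -0.0372, so h₀ = 1.6080 rad = 92.13°.
Daylight = 2h₀/(2π) × 24.66 h = (1.6080/π) × 24.66 = 12.62 h.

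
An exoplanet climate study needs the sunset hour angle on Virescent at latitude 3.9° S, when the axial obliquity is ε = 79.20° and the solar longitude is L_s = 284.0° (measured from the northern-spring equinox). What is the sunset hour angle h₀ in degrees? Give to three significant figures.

h₀ = 102°

Solar declination: sin δ = sin ε · sin L_s = sin 79.20° × sin 284.0° = -0.95311, so δ = -72.385°.
cos h₀ = −tan ϕ · tan δ = −tan(-3.9°) × tan(-72.385°) = -0.2147, so h₀ = 1.7872 rad = 102.40°.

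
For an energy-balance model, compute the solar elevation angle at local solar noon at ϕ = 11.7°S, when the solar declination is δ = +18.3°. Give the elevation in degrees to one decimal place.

60.0°

At local noon the hour angle is zero, so the zenith angle equals |ϕ − δ| = |-11.7° − (+18.300°)| = 30.000°.
Elevation = 90° − 30.000° = 60.0°.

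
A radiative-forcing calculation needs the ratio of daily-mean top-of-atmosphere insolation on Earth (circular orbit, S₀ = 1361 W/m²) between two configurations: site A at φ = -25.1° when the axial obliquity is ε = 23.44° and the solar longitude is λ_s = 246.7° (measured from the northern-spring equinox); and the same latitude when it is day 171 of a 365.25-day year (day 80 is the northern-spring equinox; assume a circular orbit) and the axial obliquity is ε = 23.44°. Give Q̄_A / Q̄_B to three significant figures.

Q̄_A / Q̄_B ≈ 1.89

— Configuration A (φ=-25.1°):
Solar declination: sin δ = sin ε · sin λ_s = sin 23.44° × sin 246.7° = -0.36535, so δ = -21.429°.
cos H₀ = −tan(-25.1°) tan(-21.429°) = -0.1839, H₀ = 1.7557 rad.
Bracket: H₀ sin φ sin δ + cos φ cos δ sin H₀ = 1.7557×-0.42420×-0.36535 + 0.90557×0.93087×0.98295 = 0.272101 + 0.828595 = 1.100696.
Q̄ = (S₀/π) × [bracket] = (1361/π) × 1.100696 = 476.84 W/m².
— Configuration B (φ=-25.1°):
Solar longitude: λ_s = 360° × (171 − 80)/365.25 = 89.692°.
sin δ = sin 23.44° × sin 89.692° = 0.39778, so δ = +23.440°.
cos H₀ = −tan(-25.1°) tan(+23.440°) = 0.2031, H₀ = 1.3663 rad.
Bracket: H₀ sin φ sin δ + cos φ cos δ sin H₀ = 1.3663×-0.42420×0.39778 + 0.90557×0.91748×0.97916 = -0.230547 + 0.813528 = 0.582981.
Q̄ = (S₀/π) × [bracket] = (1361/π) × 0.582981 = 252.56 W/m².
Ratio Q̄_A / Q̄_B = 476.84 / 252.56 = 1.888.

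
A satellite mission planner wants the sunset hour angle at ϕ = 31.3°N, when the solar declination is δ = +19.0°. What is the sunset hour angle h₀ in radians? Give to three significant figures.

h₀ = 1.78 rad

cos h₀ = −tan ϕ · tan δ = −tan(+31.3°) × tan(+19.000°) = -0.2094, so h₀ = 1.7817 rad = 102.08°.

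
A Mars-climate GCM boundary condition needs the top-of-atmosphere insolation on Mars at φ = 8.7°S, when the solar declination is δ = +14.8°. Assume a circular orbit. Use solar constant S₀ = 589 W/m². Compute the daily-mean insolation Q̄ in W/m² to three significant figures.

cos H₀ = −tan(-8.7°) tan(+14.800°) = 0.0404, H₀ = 1.5304 rad.
Bracket: H₀ sin φ sin δ + cos φ cos δ sin H₀ = 1.5304×-0.15126×0.25545 + 0.98849×0.96682×0.99918 = -0.059134 + 0.954908 = 0.895774.
Q̄ = (S₀/π) × [bracket] = (589/π) × 0.895774 = 167.9 W/m².

Q̄ ≈ 168 W/m²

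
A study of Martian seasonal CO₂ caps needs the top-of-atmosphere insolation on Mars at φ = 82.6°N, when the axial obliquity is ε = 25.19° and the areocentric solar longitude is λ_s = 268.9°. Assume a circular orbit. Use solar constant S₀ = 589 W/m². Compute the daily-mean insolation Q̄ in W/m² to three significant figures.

sin δ = sin 25.19° × sin 268.9° = -0.42554, so δ = -25.185°.
cos H₀ = −tan(+82.6°) tan(-25.185°) = 3.6207 ≥ 1 ⇒ polar night, H₀ = 0 and Q̄ = 0.

Q̄ ≈ 0.00 W/m²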